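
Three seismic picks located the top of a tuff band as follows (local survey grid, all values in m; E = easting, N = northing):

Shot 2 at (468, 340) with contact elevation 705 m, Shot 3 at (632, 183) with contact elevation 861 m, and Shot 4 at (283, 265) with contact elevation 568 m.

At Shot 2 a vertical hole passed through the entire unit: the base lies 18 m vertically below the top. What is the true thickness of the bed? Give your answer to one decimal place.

13.9 m

Two edge vectors: Shot 2→Shot 3 = (164, -157, 156), Shot 2→Shot 4 = (-185, -75, -137).
Normal n = (Shot 2→Shot 3) × (Shot 2→Shot 4) = (33209, -6392, -41345).
So ∂z/∂E = −n_x/n_z = 0.80322 and ∂z/∂N = −n_y/n_z = −0.15460.
|∇z| = √(a²+b²) = 0.81796, so dip δ = arctan(0.81796) = 39.28°.
True thickness = vertical thickness × cos δ = 18 × cos 39.28° = 13.9 m.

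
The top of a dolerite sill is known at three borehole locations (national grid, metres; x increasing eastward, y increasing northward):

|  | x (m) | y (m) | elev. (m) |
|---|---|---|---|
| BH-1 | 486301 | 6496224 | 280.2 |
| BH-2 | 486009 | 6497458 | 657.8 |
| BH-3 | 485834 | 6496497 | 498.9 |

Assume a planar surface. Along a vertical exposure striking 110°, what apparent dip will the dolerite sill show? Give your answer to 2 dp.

21.46°

Two edge vectors: BH-1→BH-2 = (-292, 1234, 377.6), BH-1→BH-3 = (-467, 273, 218.7).
Normal n = (BH-1→BH-2) × (BH-1→BH-3) = (166791, -112478.8, 496562).
So ∂z/∂x = −n_x/n_z = −0.33589 and ∂z/∂y = −n_y/n_z = 0.22652.
Unit vector along 110° is (sin 110°, cos 110°) = (0.9397, -0.3420).
Slope in that direction = a·(0.9397) + b·(-0.3420) = −0.39311.
Apparent dip = arctan|0.39311| = 21.46° (true dip is 22.1°, so apparent ≤ true as expected).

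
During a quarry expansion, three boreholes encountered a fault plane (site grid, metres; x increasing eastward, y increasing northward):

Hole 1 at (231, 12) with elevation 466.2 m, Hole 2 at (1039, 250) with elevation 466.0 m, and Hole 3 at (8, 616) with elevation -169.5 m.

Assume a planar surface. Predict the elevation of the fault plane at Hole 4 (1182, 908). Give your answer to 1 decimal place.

Two edge vectors: Hole 1→Hole 2 = (808, 238, -0.2), Hole 1→Hole 3 = (-223, 604, -635.7).
Normal n = (Hole 1→Hole 2) × (Hole 1→Hole 3) = (-151175.8, 513690.2, 541106).
So ∂z/∂x = −n_x/n_z = 0.279383 and ∂z/∂y = −n_y/n_z = −0.949334.
Intercept c from Hole 1: 466.2 − 64.54 + 11.39 = 413.05.
At (1182, 908): z = 330.2 − 862.0 + 413.05 = -118.7 m.

-118.7 m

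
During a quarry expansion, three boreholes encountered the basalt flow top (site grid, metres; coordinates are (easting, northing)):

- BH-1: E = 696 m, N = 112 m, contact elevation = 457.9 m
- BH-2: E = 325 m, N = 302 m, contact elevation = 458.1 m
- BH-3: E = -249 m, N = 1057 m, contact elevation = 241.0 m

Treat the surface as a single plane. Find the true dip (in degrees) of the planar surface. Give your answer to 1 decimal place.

Two edge vectors: BH-1→BH-2 = (-371, 190, 0.2), BH-1→BH-3 = (-945, 945, -216.9).
Normal n = (BH-1→BH-2) × (BH-1→BH-3) = (-41400, -80658.9, -171045).
So ∂z/∂E = −n_x/n_z = −0.24204 and ∂z/∂N = −n_y/n_z = −0.47157.
Gradient magnitude |∇z| = √(a² + b²) = √(0.05858 + 0.22237) = 0.53005.
True dip = arctan(0.53005) = 27.9°, dipping toward NNE (azimuth ≈ 027°).

27.9°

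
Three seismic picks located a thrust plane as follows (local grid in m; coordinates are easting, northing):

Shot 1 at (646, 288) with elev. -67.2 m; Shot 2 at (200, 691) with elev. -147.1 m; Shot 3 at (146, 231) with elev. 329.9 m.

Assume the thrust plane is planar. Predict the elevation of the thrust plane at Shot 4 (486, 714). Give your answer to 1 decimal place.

Two edge vectors: Shot 1→Shot 2 = (-446, 403, -79.9), Shot 1→Shot 3 = (-500, -57, 397.1).
Normal n = (Shot 1→Shot 2) × (Shot 1→Shot 3) = (155477, 217056.6, 226922).
So ∂z/∂easting = −n_x/n_z = −0.68516 and ∂z/∂northing = −n_y/n_z = −0.95653.
Intercept c from Shot 1: -67.2 + 442.61 + 275.48 = 650.89.
At (486, 714): z = −333.0 − 683.0 + 650.89 = -365.1 m.

-365.1 m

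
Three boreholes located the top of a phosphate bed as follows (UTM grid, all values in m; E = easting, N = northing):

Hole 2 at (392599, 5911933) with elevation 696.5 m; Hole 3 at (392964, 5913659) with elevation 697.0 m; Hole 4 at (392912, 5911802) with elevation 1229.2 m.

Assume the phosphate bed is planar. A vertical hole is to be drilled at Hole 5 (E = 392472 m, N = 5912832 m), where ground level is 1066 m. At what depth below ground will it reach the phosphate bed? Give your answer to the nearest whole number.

Let the plane be z = a·E + b·N + c.
Hole 3−Hole 2: 365a + 1726b = 0.5;  Hole 4−Hole 2: 313a − 131b = 532.7.
Solving gives a = 1.56364426, b = −0.33037668.
Then c = 696.5 − a·392599 − b·5911933 = 1339976.14.
At (392472, 5912832): z_contact = 613686.6 − 1953461.8 + 1339976.14 = 200.9 m.
Depth below ground = 1066 − 200.9 = 865 m.

865 m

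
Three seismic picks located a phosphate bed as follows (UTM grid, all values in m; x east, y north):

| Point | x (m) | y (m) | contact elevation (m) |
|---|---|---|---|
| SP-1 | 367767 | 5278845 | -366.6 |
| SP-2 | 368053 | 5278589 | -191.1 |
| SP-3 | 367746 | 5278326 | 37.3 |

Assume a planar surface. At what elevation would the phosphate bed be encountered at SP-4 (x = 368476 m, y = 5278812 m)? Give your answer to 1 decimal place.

-397.8 m

Two edge vectors: SP-1→SP-2 = (286, -256, 175.5), SP-1→SP-3 = (-21, -519, 403.9).
Normal n = (SP-1→SP-2) × (SP-1→SP-3) = (-12313.9, -119200.9, -153810).
So ∂z/∂x = −n_x/n_z = −0.080059164 and ∂z/∂y = −n_y/n_z = −0.774987972.
Intercept c from SP-1: -366.6 + 29443.12 + 4091041.38 = 4120117.90.
At (368476, 5278812): z = −29499.9 − 4091015.8 + 4120117.90 = -397.8 m.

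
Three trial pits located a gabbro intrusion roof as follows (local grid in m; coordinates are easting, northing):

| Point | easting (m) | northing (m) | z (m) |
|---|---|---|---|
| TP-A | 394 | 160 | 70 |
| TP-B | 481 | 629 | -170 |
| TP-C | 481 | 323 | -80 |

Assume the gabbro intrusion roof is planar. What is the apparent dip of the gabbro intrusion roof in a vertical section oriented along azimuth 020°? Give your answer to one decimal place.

Let the plane be z = a·easting + b·northing + c.
TP-B−TP-A: 87a + 469b = −240;  TP-C−TP-A: 87a + 163b = −150.
Solving gives a = −1.17309, b = −0.29412.
Unit vector along 020° is (sin 20°, cos 20°) = (0.3420, 0.9397).
Slope in that direction = a·(0.3420) + b·(0.9397) = −0.67760.
Apparent dip = arctan|0.67760| = 34.1° (true dip is 50.4°, so apparent ≤ true as expected).

34.1°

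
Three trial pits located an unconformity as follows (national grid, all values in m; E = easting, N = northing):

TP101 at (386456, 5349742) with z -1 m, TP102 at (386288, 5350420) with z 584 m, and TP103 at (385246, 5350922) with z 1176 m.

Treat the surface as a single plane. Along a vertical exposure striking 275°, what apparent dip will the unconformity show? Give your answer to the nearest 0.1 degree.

13.7°

Two edge vectors: TP101→TP102 = (-168, 678, 585), TP101→TP103 = (-1210, 1180, 1177).
Normal n = (TP101→TP102) × (TP101→TP103) = (107706, -510114, 622140).
So ∂z/∂E = −n_x/n_z = −0.17312 and ∂z/∂N = −n_y/n_z = 0.81993.
Unit vector along 275° is (sin 275°, cos 275°) = (-0.9962, 0.0872).
Slope in that direction = a·(-0.9962) + b·(0.0872) = 0.24393.
Apparent dip = arctan|0.24393| = 13.7° (true dip is 40.0°, so apparent ≤ true as expected).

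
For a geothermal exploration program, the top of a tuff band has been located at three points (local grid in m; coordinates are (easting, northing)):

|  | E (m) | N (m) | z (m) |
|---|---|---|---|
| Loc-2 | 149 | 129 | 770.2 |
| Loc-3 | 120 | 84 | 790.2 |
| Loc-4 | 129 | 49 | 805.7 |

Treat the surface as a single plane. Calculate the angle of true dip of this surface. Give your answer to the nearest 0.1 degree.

Let the plane be z = a·E + b·N + c.
Loc-3−Loc-2: −29a − 45b = 20;  Loc-4−Loc-2: −20a − 80b = 35.5.
Solving gives a = −0.00176, b = −0.44331.
Gradient magnitude |∇z| = √(a² + b²) = √(0.00000 + 0.19652) = 0.44331.
True dip = arctan(0.44331) = 23.9°, dipping toward N (azimuth ≈ 000°).

23.9°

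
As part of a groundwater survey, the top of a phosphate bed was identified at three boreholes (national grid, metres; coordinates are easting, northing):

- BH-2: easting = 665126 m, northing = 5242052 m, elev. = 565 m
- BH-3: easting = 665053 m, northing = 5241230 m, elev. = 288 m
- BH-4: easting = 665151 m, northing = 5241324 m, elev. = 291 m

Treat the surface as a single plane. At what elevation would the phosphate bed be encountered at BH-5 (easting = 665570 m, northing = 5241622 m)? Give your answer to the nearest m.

Two edge vectors: BH-2→BH-3 = (-73, -822, -277), BH-2→BH-4 = (25, -728, -274).
Normal n = (BH-2→BH-3) × (BH-2→BH-4) = (23572, -26927, 73694).
So ∂z/∂easting = −n_x/n_z = −0.31986322 and ∂z/∂northing = −n_y/n_z = 0.36538931.
Intercept c from BH-2: 565 + 212749.34 − 1915389.78 = −1702075.43.
At (665570, 5241622): z = −212891.4 + 1915232.7 − 1702075.43 = 265.9 m.

266 m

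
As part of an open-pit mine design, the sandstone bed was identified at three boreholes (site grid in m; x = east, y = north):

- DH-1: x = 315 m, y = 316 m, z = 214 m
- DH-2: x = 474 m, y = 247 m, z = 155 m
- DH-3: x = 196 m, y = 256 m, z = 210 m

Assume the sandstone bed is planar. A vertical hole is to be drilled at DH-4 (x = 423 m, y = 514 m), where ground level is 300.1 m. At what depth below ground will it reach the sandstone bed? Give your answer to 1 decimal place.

20.6 m

Two edge vectors: DH-1→DH-2 = (159, -69, -59), DH-1→DH-3 = (-119, -60, -4).
Normal n = (DH-1→DH-2) × (DH-1→DH-3) = (-3264, 7657, -17751).
So ∂z/∂x = −n_x/n_z = −0.18388 and ∂z/∂y = −n_y/n_z = 0.43136.
Intercept c from DH-1: 214 + 57.92 − 136.31 = 135.61.
At (423, 514): z_contact = −77.78 + 221.72 + 135.61 = 279.55 m.
Depth below ground = 300.1 − 279.55 = 20.6 m.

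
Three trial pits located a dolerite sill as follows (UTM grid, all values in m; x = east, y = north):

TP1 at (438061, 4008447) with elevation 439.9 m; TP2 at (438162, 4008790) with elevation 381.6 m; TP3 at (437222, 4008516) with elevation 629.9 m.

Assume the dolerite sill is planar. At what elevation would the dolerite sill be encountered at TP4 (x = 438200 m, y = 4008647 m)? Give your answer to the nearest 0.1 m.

Let the plane be z = a·x + b·y + c.
TP2−TP1: 101a + 343b = −58.3;  TP3−TP1: −839a + 69b = 190.
Solving gives a = −0.234753652, b = −0.100845134.
Then c = 439.9 − a·438061 − b·4008447 = 507508.70.
At (438200, 4008647): z = −102869.1 − 404252.5 + 507508.70 = 387.1 m.

387.1 m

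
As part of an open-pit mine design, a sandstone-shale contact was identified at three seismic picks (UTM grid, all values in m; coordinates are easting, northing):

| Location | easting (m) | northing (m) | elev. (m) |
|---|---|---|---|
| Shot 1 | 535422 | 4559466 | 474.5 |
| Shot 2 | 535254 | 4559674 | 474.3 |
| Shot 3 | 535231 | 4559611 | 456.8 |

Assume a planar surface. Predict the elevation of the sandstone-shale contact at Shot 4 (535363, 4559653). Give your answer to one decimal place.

496.2 m

Let the plane be z = a·easting + b·northing + c.
Shot 2−Shot 1: −168a + 208b = −0.2;  Shot 3−Shot 1: −191a + 145b = −17.7.
Solving gives a = 0.237675690, b = 0.191007288.
Then c = 474.5 − a·535422 − b·4559466 = −997673.53.
At (535363, 4559653): z = 127242.8 + 870927.0 − 997673.53 = 496.2 m.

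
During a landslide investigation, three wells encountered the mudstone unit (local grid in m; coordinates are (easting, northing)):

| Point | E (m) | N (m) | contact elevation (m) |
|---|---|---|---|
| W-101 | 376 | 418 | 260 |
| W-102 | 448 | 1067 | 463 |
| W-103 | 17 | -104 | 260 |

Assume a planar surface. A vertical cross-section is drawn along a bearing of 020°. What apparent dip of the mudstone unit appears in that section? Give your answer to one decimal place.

Two edge vectors: W-101→W-102 = (72, 649, 203), W-101→W-103 = (-359, -522, 0).
Normal n = (W-101→W-102) × (W-101→W-103) = (105966, -72877, 195407).
So ∂z/∂E = −n_x/n_z = −0.54228 and ∂z/∂N = −n_y/n_z = 0.37295.
Unit vector along 020° is (sin 20°, cos 20°) = (0.3420, 0.9397).
Slope in that direction = a·(0.3420) + b·(0.9397) = 0.16499.
Apparent dip = arctan|0.16499| = 9.4° (true dip is 33.4°, so apparent ≤ true as expected).

9.4°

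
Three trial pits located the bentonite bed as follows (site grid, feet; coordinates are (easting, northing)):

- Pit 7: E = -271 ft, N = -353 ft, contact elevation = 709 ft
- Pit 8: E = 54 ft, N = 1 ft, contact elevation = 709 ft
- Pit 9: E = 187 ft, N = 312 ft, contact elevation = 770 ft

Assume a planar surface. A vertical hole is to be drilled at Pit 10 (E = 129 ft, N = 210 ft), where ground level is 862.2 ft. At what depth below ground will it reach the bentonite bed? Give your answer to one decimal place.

Let the plane be z = a·E + b·N + c.
Pit 8−Pit 7: 325a + 354b = 0;  Pit 9−Pit 7: 458a + 665b = 61.
Solving gives a = −0.39994, b = 0.36718.
Then c = 709 − a·-271 − b·-353 = 730.23.
At (129, 210): z_contact = −51.59 + 77.11 + 730.23 = 755.74 ft.
Depth below ground = 862.2 − 755.74 = 106.5 ft.

106.5 ft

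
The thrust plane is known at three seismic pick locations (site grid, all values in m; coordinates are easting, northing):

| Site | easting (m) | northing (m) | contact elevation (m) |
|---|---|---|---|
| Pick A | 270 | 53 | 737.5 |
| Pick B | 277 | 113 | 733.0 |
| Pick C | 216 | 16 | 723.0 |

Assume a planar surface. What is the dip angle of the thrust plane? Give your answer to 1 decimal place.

20.1°

Two edge vectors: Pick A→Pick B = (7, 60, -4.5), Pick A→Pick C = (-54, -37, -14.5).
Normal n = (Pick A→Pick B) × (Pick A→Pick C) = (-1036.5, 344.5, 2981).
So ∂z/∂easting = −n_x/n_z = 0.34770 and ∂z/∂northing = −n_y/n_z = −0.11557.
Gradient magnitude |∇z| = √(a² + b²) = √(0.12090 + 0.01336) = 0.36640.
True dip = arctan(0.36640) = 20.1°, dipping toward WNW (azimuth ≈ 288°).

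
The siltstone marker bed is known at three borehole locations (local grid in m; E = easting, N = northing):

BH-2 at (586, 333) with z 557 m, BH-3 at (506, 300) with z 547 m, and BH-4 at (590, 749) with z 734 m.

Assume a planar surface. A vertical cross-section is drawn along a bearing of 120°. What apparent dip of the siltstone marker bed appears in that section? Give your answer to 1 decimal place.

Two edge vectors: BH-2→BH-3 = (-80, -33, -10), BH-2→BH-4 = (4, 416, 177).
Normal n = (BH-2→BH-3) × (BH-2→BH-4) = (-1681, 14120, -33148).
So ∂z/∂E = −n_x/n_z = −0.05071 and ∂z/∂N = −n_y/n_z = 0.42597.
Unit vector along 120° is (sin 120°, cos 120°) = (0.8660, -0.5000).
Slope in that direction = a·(0.8660) + b·(-0.5000) = −0.25690.
Apparent dip = arctan|0.25690| = 14.4° (true dip is 23.2°, so apparent ≤ true as expected).

14.4°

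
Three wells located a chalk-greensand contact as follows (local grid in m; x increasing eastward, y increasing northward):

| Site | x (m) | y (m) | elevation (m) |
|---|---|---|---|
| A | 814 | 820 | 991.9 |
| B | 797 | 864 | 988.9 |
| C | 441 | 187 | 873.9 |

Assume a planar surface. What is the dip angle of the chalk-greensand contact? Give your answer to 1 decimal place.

Two edge vectors: A→B = (-17, 44, -3), A→C = (-373, -633, -118).
Normal n = (A→B) × (A→C) = (-7091, -887, 27173).
So ∂z/∂x = −n_x/n_z = 0.26096 and ∂z/∂y = −n_y/n_z = 0.03264.
Gradient magnitude |∇z| = √(a² + b²) = √(0.06810 + 0.00107) = 0.26299.
True dip = arctan(0.26299) = 14.7°, dipping toward W (azimuth ≈ 263°).

14.7°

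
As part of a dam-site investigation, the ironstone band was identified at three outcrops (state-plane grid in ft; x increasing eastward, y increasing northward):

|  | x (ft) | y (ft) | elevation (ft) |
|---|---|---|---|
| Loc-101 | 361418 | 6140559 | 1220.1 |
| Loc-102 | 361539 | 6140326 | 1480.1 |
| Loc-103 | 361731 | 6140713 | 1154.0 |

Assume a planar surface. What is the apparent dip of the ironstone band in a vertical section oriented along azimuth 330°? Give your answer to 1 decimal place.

Let the plane be z = a·x + b·y + c.
Loc-102−Loc-101: 121a − 233b = 260;  Loc-103−Loc-101: 313a + 154b = −66.1.
Solving gives a = 0.26909, b = −0.97614.
Unit vector along 330° is (sin 330°, cos 330°) = (-0.5000, 0.8660).
Slope in that direction = a·(-0.5000) + b·(0.8660) = −0.97991.
Apparent dip = arctan|0.97991| = 44.4° (true dip is 45.4°, so apparent ≤ true as expected).

44.4°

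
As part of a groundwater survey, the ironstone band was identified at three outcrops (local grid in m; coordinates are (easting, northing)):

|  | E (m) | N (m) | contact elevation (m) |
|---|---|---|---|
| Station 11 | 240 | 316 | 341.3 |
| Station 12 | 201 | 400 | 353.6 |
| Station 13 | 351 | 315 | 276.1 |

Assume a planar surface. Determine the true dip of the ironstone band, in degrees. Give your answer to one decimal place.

31.0°

Let the plane be z = a·E + b·N + c.
Station 12−Station 11: −39a + 84b = 12.3;  Station 13−Station 11: 111a − 1b = −65.2.
Solving gives a = −0.58853, b = −0.12682.
Gradient magnitude |∇z| = √(a² + b²) = √(0.34637 + 0.01608) = 0.60204.
True dip = arctan(0.60204) = 31.0°, dipping toward ENE (azimuth ≈ 078°).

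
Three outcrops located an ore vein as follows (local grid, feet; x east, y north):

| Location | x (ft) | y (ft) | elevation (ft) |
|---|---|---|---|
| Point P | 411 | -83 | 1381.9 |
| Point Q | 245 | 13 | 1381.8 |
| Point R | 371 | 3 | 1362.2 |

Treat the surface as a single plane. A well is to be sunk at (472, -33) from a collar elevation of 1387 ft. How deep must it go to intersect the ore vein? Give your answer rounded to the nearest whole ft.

Two edge vectors: Point P→Point Q = (-166, 96, -0.1), Point P→Point R = (-40, 86, -19.7).
Normal n = (Point P→Point Q) × (Point P→Point R) = (-1882.6, -3266.2, -10436).
So ∂z/∂x = −n_x/n_z = −0.18039 and ∂z/∂y = −n_y/n_z = −0.31297.
Intercept c from Point P: 1381.9 + 74.14 − 25.98 = 1430.07.
At (472, -33): z_contact = −85.1 + 10.3 + 1430.07 = 1355.2 ft.
Depth below ground = 1387 − 1355.2 = 32 ft.

32 ft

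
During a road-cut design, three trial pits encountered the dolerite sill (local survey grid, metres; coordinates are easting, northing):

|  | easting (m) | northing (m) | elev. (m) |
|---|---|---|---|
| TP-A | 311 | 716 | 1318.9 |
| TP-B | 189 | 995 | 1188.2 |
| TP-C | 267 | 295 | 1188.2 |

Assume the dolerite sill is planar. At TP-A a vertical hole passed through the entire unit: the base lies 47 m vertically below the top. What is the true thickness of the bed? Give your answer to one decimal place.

Two edge vectors: TP-A→TP-B = (-122, 279, -130.7), TP-A→TP-C = (-44, -421, -130.7).
Normal n = (TP-A→TP-B) × (TP-A→TP-C) = (-91490, -10194.6, 63638).
So ∂z/∂easting = −n_x/n_z = 1.43766 and ∂z/∂northing = −n_y/n_z = 0.16020.
|∇z| = √(a²+b²) = 1.44656, so dip δ = arctan(1.44656) = 55.34°.
True thickness = vertical thickness × cos δ = 47 × cos 55.34° = 26.7 m.

26.7 m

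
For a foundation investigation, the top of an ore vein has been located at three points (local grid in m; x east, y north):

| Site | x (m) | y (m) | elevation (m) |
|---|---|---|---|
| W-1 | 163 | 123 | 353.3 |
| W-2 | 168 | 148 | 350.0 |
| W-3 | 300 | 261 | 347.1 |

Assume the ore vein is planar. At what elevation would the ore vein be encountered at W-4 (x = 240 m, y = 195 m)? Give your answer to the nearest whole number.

Let the plane be z = a·x + b·y + c.
W-2−W-1: 5a + 25b = −3.3;  W-3−W-1: 137a + 138b = −6.2.
Solving gives a = 0.10984, b = −0.15397.
Then c = 353.3 − a·163 − b·123 = 354.33.
At (240, 195): z = 26.4 − 30.0 + 354.33 = 350.7 m.

351 m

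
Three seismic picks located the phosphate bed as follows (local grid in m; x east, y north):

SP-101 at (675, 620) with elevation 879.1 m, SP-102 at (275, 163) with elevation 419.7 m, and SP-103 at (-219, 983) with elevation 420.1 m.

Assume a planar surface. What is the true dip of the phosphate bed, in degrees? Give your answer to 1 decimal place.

38.5°

Two edge vectors: SP-101→SP-102 = (-400, -457, -459.4), SP-101→SP-103 = (-894, 363, -459).
Normal n = (SP-101→SP-102) × (SP-101→SP-103) = (376525.2, 227103.6, -553758).
So ∂z/∂x = −n_x/n_z = 0.67995 and ∂z/∂y = −n_y/n_z = 0.41011.
Gradient magnitude |∇z| = √(a² + b²) = √(0.46233 + 0.16819) = 0.79405.
True dip = arctan(0.79405) = 38.5°, dipping toward WSW (azimuth ≈ 239°).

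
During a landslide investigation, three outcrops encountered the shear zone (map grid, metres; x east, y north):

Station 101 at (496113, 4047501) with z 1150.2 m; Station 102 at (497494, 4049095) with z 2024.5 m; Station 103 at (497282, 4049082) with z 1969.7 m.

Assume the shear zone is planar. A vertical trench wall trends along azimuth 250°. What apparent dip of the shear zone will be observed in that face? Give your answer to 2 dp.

18.80°

Two edge vectors: Station 101→Station 102 = (1381, 1594, 874.3), Station 101→Station 103 = (1169, 1581, 819.5).
Normal n = (Station 101→Station 102) × (Station 101→Station 103) = (-75985.3, -109672.8, 319975).
So ∂z/∂x = −n_x/n_z = 0.23747 and ∂z/∂y = −n_y/n_z = 0.34275.
Unit vector along 250° is (sin 250°, cos 250°) = (-0.9397, -0.3420).
Slope in that direction = a·(-0.9397) + b·(-0.3420) = −0.34038.
Apparent dip = arctan|0.34038| = 18.80° (true dip is 22.6°, so apparent ≤ true as expected).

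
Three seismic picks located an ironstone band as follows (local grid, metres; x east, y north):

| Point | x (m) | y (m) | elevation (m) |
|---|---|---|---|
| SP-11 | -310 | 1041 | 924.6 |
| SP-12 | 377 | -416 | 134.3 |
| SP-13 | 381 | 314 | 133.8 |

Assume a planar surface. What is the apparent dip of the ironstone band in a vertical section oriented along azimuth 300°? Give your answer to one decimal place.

44.7°

Two edge vectors: SP-11→SP-12 = (687, -1457, -790.3), SP-11→SP-13 = (691, -727, -790.8).
Normal n = (SP-11→SP-12) × (SP-11→SP-13) = (577647.5, -2817.7, 507338).
So ∂z/∂x = −n_x/n_z = −1.13859 and ∂z/∂y = −n_y/n_z = 0.00555.
Unit vector along 300° is (sin 300°, cos 300°) = (-0.8660, 0.5000).
Slope in that direction = a·(-0.8660) + b·(0.5000) = 0.98882.
Apparent dip = arctan|0.98882| = 44.7° (true dip is 48.7°, so apparent ≤ true as expected).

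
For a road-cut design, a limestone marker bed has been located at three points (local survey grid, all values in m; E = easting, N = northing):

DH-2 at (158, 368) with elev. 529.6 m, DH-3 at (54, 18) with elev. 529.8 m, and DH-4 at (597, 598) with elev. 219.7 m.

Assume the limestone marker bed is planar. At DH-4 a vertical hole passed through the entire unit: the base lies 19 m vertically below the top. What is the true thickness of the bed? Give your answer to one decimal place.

14.3 m

Two edge vectors: DH-2→DH-3 = (-104, -350, 0.2), DH-2→DH-4 = (439, 230, -309.9).
Normal n = (DH-2→DH-3) × (DH-2→DH-4) = (108419, -32141.8, 129730).
So ∂z/∂E = −n_x/n_z = −0.83573 and ∂z/∂N = −n_y/n_z = 0.24776.
|∇z| = √(a²+b²) = 0.87168, so dip δ = arctan(0.87168) = 41.08°.
True thickness = vertical thickness × cos δ = 19 × cos 41.08° = 14.3 m.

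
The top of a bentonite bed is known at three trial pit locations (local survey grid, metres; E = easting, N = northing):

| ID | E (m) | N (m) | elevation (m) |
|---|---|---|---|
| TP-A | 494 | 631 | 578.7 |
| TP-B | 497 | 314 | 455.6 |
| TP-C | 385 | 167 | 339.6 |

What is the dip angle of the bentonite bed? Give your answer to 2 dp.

33.09°

Two edge vectors: TP-A→TP-B = (3, -317, -123.1), TP-A→TP-C = (-109, -464, -239.1).
Normal n = (TP-A→TP-B) × (TP-A→TP-C) = (18676.3, 14135.2, -35945).
So ∂z/∂E = −n_x/n_z = 0.51958 and ∂z/∂N = −n_y/n_z = 0.39325.
Gradient magnitude |∇z| = √(a² + b²) = √(0.26996 + 0.15464) = 0.65162.
True dip = arctan(0.65162) = 33.09°, dipping toward SW (azimuth ≈ 233°).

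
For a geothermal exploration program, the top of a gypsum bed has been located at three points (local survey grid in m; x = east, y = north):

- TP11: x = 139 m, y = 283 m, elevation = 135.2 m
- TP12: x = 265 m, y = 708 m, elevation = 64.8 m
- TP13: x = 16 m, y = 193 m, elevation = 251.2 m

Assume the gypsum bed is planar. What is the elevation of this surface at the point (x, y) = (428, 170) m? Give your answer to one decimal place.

Two edge vectors: TP11→TP12 = (126, 425, -70.4), TP11→TP13 = (-123, -90, 116).
Normal n = (TP11→TP12) × (TP11→TP13) = (42964, -5956.8, 40935).
So ∂z/∂x = −n_x/n_z = −1.04957 and ∂z/∂y = −n_y/n_z = 0.14552.
Intercept c from TP11: 135.2 + 145.89 − 41.18 = 239.91.
At (428, 170): z = −449.2 + 24.7 + 239.91 = -184.6 m.

-184.6 m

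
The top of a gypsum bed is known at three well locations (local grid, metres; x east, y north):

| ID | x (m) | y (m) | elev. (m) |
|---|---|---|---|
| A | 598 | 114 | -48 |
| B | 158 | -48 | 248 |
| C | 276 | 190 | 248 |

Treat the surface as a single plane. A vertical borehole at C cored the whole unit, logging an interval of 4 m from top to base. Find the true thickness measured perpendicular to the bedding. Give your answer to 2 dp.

2.95 m

Let the plane be z = a·x + b·y + c.
B−A: −440a − 162b = 296;  C−A: −322a + 76b = 296.
Solving gives a = −0.82295, b = 0.40802.
|∇z| = √(a²+b²) = 0.91855, so dip δ = arctan(0.91855) = 42.57°.
True thickness = vertical thickness × cos δ = 4 × cos 42.57° = 2.95 m.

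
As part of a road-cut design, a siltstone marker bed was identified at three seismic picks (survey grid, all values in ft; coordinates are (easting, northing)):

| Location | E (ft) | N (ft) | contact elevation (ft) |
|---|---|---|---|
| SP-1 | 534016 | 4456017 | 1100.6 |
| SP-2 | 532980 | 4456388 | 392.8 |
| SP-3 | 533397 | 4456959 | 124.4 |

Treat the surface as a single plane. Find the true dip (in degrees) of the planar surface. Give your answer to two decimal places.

41.02°

Two edge vectors: SP-1→SP-2 = (-1036, 371, -707.8), SP-1→SP-3 = (-619, 942, -976.2).
Normal n = (SP-1→SP-2) × (SP-1→SP-3) = (304577.4, -573215, -746263).
So ∂z/∂E = −n_x/n_z = 0.40814 and ∂z/∂N = −n_y/n_z = −0.76811.
Gradient magnitude |∇z| = √(a² + b²) = √(0.16658 + 0.59000) = 0.86981.
True dip = arctan(0.86981) = 41.02°, dipping toward NNW (azimuth ≈ 332°).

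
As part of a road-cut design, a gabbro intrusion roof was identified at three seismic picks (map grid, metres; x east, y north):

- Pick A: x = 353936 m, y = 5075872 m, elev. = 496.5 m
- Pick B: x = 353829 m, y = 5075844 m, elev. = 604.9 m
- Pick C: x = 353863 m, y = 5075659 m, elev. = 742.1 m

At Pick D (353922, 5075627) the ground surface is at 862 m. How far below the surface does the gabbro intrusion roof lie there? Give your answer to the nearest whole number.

Two edge vectors: Pick A→Pick B = (-107, -28, 108.4), Pick A→Pick C = (-73, -213, 245.6).
Normal n = (Pick A→Pick B) × (Pick A→Pick C) = (16212.4, 18366, 20747).
So ∂z/∂x = −n_x/n_z = −0.78143346 and ∂z/∂y = −n_y/n_z = −0.88523642.
Intercept c from Pick A: 496.5 + 276577.43 + 4493346.76 = 4770420.69.
At (353922, 5075627): z_contact = −276566.5 − 4493129.9 + 4770420.69 = 724.3 m.
Depth below ground = 862 − 724.3 = 138 m.

138 m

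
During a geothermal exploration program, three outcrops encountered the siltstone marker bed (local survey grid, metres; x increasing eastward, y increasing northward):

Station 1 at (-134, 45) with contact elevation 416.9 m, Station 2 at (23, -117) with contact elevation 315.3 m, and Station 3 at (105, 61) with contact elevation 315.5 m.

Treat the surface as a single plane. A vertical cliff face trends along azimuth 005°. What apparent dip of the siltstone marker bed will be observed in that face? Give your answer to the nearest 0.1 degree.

9.3°

Two edge vectors: Station 1→Station 2 = (157, -162, -101.6), Station 1→Station 3 = (239, 16, -101.4).
Normal n = (Station 1→Station 2) × (Station 1→Station 3) = (18052.4, -8362.6, 41230).
So ∂z/∂x = −n_x/n_z = −0.43785 and ∂z/∂y = −n_y/n_z = 0.20283.
Unit vector along 005° is (sin 5°, cos 5°) = (0.0872, 0.9962).
Slope in that direction = a·(0.0872) + b·(0.9962) = 0.16390.
Apparent dip = arctan|0.16390| = 9.3° (true dip is 25.8°, so apparent ≤ true as expected).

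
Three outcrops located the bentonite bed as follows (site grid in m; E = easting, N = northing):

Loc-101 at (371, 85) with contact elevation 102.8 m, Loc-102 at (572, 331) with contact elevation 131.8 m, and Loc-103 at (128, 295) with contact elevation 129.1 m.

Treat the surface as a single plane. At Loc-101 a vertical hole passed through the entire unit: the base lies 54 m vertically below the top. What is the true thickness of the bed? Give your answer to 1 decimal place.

Let the plane be z = a·E + b·N + c.
Loc-102−Loc-101: 201a + 246b = 29;  Loc-103−Loc-101: −243a + 210b = 26.3.
Solving gives a = −0.00372, b = 0.12093.
|∇z| = √(a²+b²) = 0.12099, so dip δ = arctan(0.12099) = 6.90°.
True thickness = vertical thickness × cos δ = 54 × cos 6.90° = 53.6 m.

53.6 m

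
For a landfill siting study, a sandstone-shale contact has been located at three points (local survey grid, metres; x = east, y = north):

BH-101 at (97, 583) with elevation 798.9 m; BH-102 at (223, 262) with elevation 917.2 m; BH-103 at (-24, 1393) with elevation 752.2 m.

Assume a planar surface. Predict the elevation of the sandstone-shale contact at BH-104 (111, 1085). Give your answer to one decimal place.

883.7 m

Two edge vectors: BH-101→BH-102 = (126, -321, 118.3), BH-101→BH-103 = (-121, 810, -46.7).
Normal n = (BH-101→BH-102) × (BH-101→BH-103) = (-80832.3, -8430.1, 63219).
So ∂z/∂x = −n_x/n_z = 1.278608 and ∂z/∂y = −n_y/n_z = 0.133348.
Intercept c from BH-101: 798.9 − 124.02 − 77.74 = 597.13.
At (111, 1085): z = 141.9 + 144.7 + 597.13 = 883.7 m.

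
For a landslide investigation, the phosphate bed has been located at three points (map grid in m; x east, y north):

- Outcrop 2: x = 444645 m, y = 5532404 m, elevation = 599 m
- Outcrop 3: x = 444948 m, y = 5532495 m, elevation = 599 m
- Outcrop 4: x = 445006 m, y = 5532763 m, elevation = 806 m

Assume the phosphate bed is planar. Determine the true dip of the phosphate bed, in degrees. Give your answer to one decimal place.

Two edge vectors: Outcrop 2→Outcrop 3 = (303, 91, 0), Outcrop 2→Outcrop 4 = (361, 359, 207).
Normal n = (Outcrop 2→Outcrop 3) × (Outcrop 2→Outcrop 4) = (18837, -62721, 75926).
So ∂z/∂x = −n_x/n_z = −0.24810 and ∂z/∂y = −n_y/n_z = 0.82608.
Gradient magnitude |∇z| = √(a² + b²) = √(0.06155 + 0.68241) = 0.86253.
True dip = arctan(0.86253) = 40.8°, dipping toward SSE (azimuth ≈ 163°).

40.8°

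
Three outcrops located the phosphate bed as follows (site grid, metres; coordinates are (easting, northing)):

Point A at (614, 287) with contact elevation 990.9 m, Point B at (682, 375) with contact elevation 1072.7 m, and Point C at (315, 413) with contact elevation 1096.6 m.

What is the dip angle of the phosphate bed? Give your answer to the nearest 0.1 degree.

Let the plane be z = a·E + b·N + c.
Point B−Point A: 68a + 88b = 81.8;  Point C−Point A: −299a + 126b = 105.7.
Solving gives a = 0.02882, b = 0.90728.
Gradient magnitude |∇z| = √(a² + b²) = √(0.00083 + 0.82315) = 0.90773.
True dip = arctan(0.90773) = 42.2°, dipping toward S (azimuth ≈ 182°).

42.2°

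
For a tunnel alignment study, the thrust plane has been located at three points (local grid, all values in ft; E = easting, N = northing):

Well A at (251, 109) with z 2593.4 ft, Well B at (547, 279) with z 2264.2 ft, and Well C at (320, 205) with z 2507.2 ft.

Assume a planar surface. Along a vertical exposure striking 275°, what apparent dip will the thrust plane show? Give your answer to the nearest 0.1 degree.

44.9°

Let the plane be z = a·E + b·N + c.
Well B−Well A: 296a + 170b = −329.2;  Well C−Well A: 69a + 96b = −86.2.
Solving gives a = −1.01577, b = −0.16783.
Unit vector along 275° is (sin 275°, cos 275°) = (-0.9962, 0.0872).
Slope in that direction = a·(-0.9962) + b·(0.0872) = 0.99728.
Apparent dip = arctan|0.99728| = 44.9° (true dip is 45.8°, so apparent ≤ true as expected).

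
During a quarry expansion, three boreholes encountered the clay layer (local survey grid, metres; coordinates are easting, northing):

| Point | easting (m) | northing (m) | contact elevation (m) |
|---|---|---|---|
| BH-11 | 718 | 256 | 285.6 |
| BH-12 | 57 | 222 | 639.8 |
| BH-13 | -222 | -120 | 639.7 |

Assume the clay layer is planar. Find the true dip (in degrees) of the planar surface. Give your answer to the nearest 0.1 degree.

Let the plane be z = a·easting + b·northing + c.
BH-12−BH-11: −661a − 34b = 354.2;  BH-13−BH-11: −940a − 376b = 354.1.
Solving gives a = −0.55934, b = 0.45660.
Gradient magnitude |∇z| = √(a² + b²) = √(0.31286 + 0.20848) = 0.72204.
True dip = arctan(0.72204) = 35.8°, dipping toward SE (azimuth ≈ 129°).

35.8°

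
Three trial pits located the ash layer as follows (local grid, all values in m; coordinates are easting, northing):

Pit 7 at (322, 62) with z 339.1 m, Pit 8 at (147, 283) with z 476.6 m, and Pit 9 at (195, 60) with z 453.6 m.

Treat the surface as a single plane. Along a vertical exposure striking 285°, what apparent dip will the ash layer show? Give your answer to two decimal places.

40.23°

Two edge vectors: Pit 7→Pit 8 = (-175, 221, 137.5), Pit 7→Pit 9 = (-127, -2, 114.5).
Normal n = (Pit 7→Pit 8) × (Pit 7→Pit 9) = (25579.5, 2575, 28417).
So ∂z/∂easting = −n_x/n_z = −0.90015 and ∂z/∂northing = −n_y/n_z = −0.09061.
Unit vector along 285° is (sin 285°, cos 285°) = (-0.9659, 0.2588).
Slope in that direction = a·(-0.9659) + b·(0.2588) = 0.84602.
Apparent dip = arctan|0.84602| = 40.23° (true dip is 42.1°, so apparent ≤ true as expected).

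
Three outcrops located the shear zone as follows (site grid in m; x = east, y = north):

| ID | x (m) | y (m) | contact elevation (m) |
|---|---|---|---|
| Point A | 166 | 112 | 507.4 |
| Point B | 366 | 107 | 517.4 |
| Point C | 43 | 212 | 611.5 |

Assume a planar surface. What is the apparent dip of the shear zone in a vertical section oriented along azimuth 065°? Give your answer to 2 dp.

28.89°

Let the plane be z = a·x + b·y + c.
Point B−Point A: 200a − 5b = 10;  Point C−Point A: −123a + 100b = 104.1.
Solving gives a = 0.07844, b = 1.13748.
Unit vector along 065° is (sin 65°, cos 65°) = (0.9063, 0.4226).
Slope in that direction = a·(0.9063) + b·(0.4226) = 0.55181.
Apparent dip = arctan|0.55181| = 28.89° (true dip is 48.7°, so apparent ≤ true as expected).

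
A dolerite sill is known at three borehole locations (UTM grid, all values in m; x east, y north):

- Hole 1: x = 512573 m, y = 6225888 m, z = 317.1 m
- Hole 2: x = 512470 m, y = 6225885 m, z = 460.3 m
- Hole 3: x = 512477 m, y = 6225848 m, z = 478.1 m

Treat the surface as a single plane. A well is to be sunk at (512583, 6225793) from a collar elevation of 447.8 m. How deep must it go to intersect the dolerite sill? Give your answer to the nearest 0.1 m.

74.1 m

Let the plane be z = a·x + b·y + c.
Hole 2−Hole 1: −103a − 3b = 143.2;  Hole 3−Hole 1: −96a − 40b = 161.
Solving gives a = −1.368736952, b = −0.740031315.
Then c = 317.1 − a·512573 − b·6225888 = 5309246.79.
At (512583, 6225793): z_contact = −701591.29 − 4607281.78 + 5309246.79 = 373.72 m.
Depth below ground = 447.8 − 373.72 = 74.1 m.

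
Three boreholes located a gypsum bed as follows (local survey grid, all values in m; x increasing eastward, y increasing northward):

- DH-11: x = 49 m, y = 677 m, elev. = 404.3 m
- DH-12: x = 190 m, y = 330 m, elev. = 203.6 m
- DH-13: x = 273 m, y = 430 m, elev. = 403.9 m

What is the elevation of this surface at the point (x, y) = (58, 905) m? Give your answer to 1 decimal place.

Two edge vectors: DH-11→DH-12 = (141, -347, -200.7), DH-11→DH-13 = (224, -247, -0.4).
Normal n = (DH-11→DH-12) × (DH-11→DH-13) = (-49434.1, -44900.4, 42901).
So ∂z/∂x = −n_x/n_z = 1.15228 and ∂z/∂y = −n_y/n_z = 1.04660.
Intercept c from DH-11: 404.3 − 56.46 − 708.55 = −360.71.
At (58, 905): z = 66.8 + 947.2 − 360.71 = 653.3 m.

653.3 m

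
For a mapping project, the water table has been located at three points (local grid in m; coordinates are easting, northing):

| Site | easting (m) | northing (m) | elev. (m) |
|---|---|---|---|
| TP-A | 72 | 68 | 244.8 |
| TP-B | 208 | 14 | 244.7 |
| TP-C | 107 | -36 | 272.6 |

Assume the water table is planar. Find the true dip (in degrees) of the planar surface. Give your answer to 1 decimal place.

18.4°

Two edge vectors: TP-A→TP-B = (136, -54, -0.1), TP-A→TP-C = (35, -104, 27.8).
Normal n = (TP-A→TP-B) × (TP-A→TP-C) = (-1511.6, -3784.3, -12254).
So ∂z/∂easting = −n_x/n_z = −0.12336 and ∂z/∂northing = −n_y/n_z = −0.30882.
Gradient magnitude |∇z| = √(a² + b²) = √(0.01522 + 0.09537) = 0.33255.
True dip = arctan(0.33255) = 18.4°, dipping toward NNE (azimuth ≈ 022°).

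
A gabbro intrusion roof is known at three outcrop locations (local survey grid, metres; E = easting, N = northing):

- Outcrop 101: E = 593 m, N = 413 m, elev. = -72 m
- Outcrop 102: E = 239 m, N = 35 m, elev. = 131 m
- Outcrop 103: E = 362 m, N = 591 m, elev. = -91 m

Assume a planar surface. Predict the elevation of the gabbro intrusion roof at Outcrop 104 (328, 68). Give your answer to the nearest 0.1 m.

102.1 m

Let the plane be z = a·E + b·N + c.
Outcrop 102−Outcrop 101: −354a − 378b = 203;  Outcrop 103−Outcrop 101: −231a + 178b = −19.
Solving gives a = −0.19259, b = −0.35668.
Then c = -72 − a·593 − b·413 = 189.51.
At (328, 68): z = −63.2 − 24.3 + 189.51 = 102.1 m.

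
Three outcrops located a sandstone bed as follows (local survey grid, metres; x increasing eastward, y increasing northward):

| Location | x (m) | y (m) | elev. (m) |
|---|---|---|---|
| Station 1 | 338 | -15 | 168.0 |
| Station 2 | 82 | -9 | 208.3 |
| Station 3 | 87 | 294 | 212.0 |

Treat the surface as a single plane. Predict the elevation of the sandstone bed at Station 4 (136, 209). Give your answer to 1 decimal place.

203.0 m

Let the plane be z = a·x + b·y + c.
Station 2−Station 1: −256a + 6b = 40.3;  Station 3−Station 1: −251a + 309b = 44.
Solving gives a = −0.15707, b = 0.01480.
Then c = 168 − a·338 − b·-15 = 221.31.
At (136, 209): z = −21.4 + 3.1 + 221.31 = 203.0 m.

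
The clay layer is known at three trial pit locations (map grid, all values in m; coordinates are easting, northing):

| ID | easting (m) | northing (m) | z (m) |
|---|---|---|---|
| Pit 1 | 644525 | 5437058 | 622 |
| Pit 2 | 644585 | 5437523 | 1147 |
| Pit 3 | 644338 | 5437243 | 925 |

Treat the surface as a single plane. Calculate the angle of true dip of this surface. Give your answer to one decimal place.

Two edge vectors: Pit 1→Pit 2 = (60, 465, 525), Pit 1→Pit 3 = (-187, 185, 303).
Normal n = (Pit 1→Pit 2) × (Pit 1→Pit 3) = (43770, -116355, 98055).
So ∂z/∂easting = −n_x/n_z = −0.44638 and ∂z/∂northing = −n_y/n_z = 1.18663.
Gradient magnitude |∇z| = √(a² + b²) = √(0.19926 + 1.40809) = 1.26781.
True dip = arctan(1.26781) = 51.7°, dipping toward SSE (azimuth ≈ 159°).

51.7°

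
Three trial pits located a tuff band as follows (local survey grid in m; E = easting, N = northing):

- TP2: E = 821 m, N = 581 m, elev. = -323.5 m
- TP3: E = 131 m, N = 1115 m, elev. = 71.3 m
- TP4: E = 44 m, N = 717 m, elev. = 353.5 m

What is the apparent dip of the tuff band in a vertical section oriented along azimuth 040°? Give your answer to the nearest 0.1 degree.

Let the plane be z = a·E + b·N + c.
TP3−TP2: −690a + 534b = 394.8;  TP4−TP2: −777a + 136b = 677.
Solving gives a = −0.95872, b = −0.49947.
Unit vector along 040° is (sin 40°, cos 40°) = (0.6428, 0.7660).
Slope in that direction = a·(0.6428) + b·(0.7660) = −0.99888.
Apparent dip = arctan|0.99888| = 45.0° (true dip is 47.2°, so apparent ≤ true as expected).

45.0°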